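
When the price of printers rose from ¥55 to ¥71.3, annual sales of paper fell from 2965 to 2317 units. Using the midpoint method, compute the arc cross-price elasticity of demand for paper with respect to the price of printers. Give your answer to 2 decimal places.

-0.95

ΔQ_A = 2317 − 2965 = -648; ΔP_B = 71.3 − 55 = 16.3.
Midpoints: Q̄_A = 2641.0, P̄_B = 63.15.
ε = (ΔQ_A/Q̄_A)/(ΔP_B/P̄_B) = (-648/2641.0)/(16.3/63.15) ≈ -0.95.
ε < 0: paper and printers are complements.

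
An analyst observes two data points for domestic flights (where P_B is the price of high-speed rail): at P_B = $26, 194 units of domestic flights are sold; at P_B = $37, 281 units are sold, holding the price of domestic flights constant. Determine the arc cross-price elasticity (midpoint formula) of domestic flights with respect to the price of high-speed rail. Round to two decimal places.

1.05

ΔQ_A = 281 − 194 = 87; ΔP_B = 37 − 26 = 11.
Midpoints: Q̄_A = 237.5, P̄_B = 31.50.
ε = (ΔQ_A/Q̄_A)/(ΔP_B/P̄_B) = (87/237.5)/(11/31.50) ≈ 1.05.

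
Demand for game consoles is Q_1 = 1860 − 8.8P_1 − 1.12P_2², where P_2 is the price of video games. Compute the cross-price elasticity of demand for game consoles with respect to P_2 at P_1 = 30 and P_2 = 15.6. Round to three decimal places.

-0.412

At P_1 = 30 and P_2 = 15.6: Q_1 = 1323.437.
∂Q_1/∂P_2 = -2.24P_2 = -2.24(15.6) = -34.9440.
ε = (∂Q_1/∂P_2)(P_2/Q_1) = -34.9440 × (15.6/1323.437) ≈ -0.412.
ε < 0: complements.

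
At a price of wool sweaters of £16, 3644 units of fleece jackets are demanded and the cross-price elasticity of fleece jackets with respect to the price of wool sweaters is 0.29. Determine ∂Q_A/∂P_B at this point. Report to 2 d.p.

ε = (∂Q_A/∂P_B)·(P_B/Q_A) ⇒ ∂Q_A/∂P_B = ε·Q_A/P_B = 0.29 × 3644/16 ≈ 66.05.

66.05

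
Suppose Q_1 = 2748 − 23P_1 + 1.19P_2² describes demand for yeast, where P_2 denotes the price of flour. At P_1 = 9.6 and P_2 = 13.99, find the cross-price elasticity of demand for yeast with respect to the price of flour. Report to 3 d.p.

0.169

At P_1 = 9.6 and P_2 = 13.99: Q_1 = 2760.107.
∂Q_1/∂P_2 = 2.38P_2 = 2.38(13.99) = 33.2962.
ε = (∂Q_1/∂P_2)(P_2/Q_1) = 33.2962 × (13.99/2760.107) ≈ 0.169.
ε > 0: substitutes.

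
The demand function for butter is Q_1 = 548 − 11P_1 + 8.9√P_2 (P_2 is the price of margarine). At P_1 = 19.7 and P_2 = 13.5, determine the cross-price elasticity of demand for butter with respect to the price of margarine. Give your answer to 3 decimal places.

At P_1 = 19.7 and P_2 = 13.5: Q_1 = 364.001.
∂Q_1/∂P_2 = 8.9/(2√P_2) = 8.9/(2√13.5) = 1.2111.
ε = (∂Q_1/∂P_2)(P_2/Q_1) = 1.2111 × (13.5/364.001) ≈ 0.045.
ε > 0: substitutes.

0.045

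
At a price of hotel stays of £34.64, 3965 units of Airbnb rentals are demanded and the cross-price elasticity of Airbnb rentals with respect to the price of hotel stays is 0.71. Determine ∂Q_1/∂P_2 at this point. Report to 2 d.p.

ε = (∂Q_1/∂P_2)·(P_2/Q_1) ⇒ ∂Q_1/∂P_2 = ε·Q_1/P_2 = 0.71 × 3965/34.64 ≈ 81.27.

81.27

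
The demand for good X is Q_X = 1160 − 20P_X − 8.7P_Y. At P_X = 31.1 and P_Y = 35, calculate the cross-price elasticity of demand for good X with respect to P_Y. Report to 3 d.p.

-1.304

At P_X = 31.1 and P_Y = 35: Q_X = 233.5.
∂Q_X/∂P_Y = -8.7.
ε = (∂Q_X/∂P_Y)(P_Y/Q_X) = -8.7 × (35/233.5) ≈ -1.304.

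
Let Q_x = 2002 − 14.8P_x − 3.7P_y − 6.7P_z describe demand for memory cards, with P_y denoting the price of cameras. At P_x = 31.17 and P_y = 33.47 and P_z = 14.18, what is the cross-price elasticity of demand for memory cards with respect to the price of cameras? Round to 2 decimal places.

At P_x = 31.17 and P_y = 33.47 and P_z = 14.18: Q_x = 1321.839.
∂Q_x/∂P_y = -3.7.
ε = (∂Q_x/∂P_y)(P_y/Q_x) = -3.7 × (33.47/1321.839) ≈ -0.09.
Since ε < 0, memory cards and cameras are complements.

-0.09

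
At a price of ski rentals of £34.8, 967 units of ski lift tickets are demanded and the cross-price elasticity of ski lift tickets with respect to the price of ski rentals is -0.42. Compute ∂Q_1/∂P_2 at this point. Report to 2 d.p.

ε = (∂Q_1/∂P_2)·(P_2/Q_1) ⇒ ∂Q_1/∂P_2 = ε·Q_1/P_2 = -0.42 × 967/34.8 ≈ -11.67.

-11.67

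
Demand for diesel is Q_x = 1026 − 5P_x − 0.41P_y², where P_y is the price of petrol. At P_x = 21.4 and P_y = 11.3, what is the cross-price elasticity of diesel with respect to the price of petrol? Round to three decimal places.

-0.121

At P_x = 21.4 and P_y = 11.3: Q_x = 866.647.
∂Q_x/∂P_y = -0.82P_y = -0.82(11.3) = -9.2660.
ε = (∂Q_x/∂P_y)(P_y/Q_x) = -9.2660 × (11.3/866.647) ≈ -0.121.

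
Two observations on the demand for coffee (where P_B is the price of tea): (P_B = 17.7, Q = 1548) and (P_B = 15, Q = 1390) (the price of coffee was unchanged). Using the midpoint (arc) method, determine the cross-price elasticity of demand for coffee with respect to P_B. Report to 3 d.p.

ΔQ_A = 1390 − 1548 = -158; ΔP_B = 15 − 17.7 = -2.7.
Midpoints: Q̄_A = 1469.0, P̄_B = 16.35.
ε = (ΔQ_A/Q̄_A)/(ΔP_B/P̄_B) = (-158/1469.0)/(-2.7/16.35) ≈ 0.651.
ε > 0: coffee and tea are substitutes.

0.651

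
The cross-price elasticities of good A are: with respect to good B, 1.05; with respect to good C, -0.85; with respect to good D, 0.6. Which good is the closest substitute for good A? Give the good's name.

Substitutes have ε > 0. Among the positive values, 1.05 (good B) is largest.

good B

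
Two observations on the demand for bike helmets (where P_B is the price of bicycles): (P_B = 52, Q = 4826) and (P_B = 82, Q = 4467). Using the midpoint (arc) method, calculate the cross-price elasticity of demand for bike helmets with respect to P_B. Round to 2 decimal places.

-0.17

ΔQ_A = 4467 − 4826 = -359; ΔP_B = 82 − 52 = 30.
Midpoints: Q̄_A = 4646.5, P̄_B = 67.00.
ε = (ΔQ_A/Q̄_A)/(ΔP_B/P̄_B) = (-359/4646.5)/(30/67.00) ≈ -0.17.
ε < 0: bike helmets and bicycles are complements.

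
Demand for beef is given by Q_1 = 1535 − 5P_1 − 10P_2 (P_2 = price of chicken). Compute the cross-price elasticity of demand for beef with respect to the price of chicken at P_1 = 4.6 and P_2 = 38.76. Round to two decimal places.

-0.34

At P_1 = 4.6 and P_2 = 38.76: Q_1 = 1124.4.
∂Q_1/∂P_2 = -10.
ε = (∂Q_1/∂P_2)(P_2/Q_1) = -10 × (38.76/1124.4) ≈ -0.34.
Since ε < 0, beef and chicken are complements.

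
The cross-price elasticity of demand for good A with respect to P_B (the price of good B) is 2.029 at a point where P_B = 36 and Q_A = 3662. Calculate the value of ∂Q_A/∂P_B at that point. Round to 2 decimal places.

206.39

ε = (∂Q_A/∂P_B)·(P_B/Q_A) ⇒ ∂Q_A/∂P_B = ε·Q_A/P_B = 2.029 × 3662/36 ≈ 206.39.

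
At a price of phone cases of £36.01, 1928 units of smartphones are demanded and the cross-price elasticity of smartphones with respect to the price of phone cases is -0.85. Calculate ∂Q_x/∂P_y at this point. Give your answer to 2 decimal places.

ε = (∂Q_x/∂P_y)·(P_y/Q_x) ⇒ ∂Q_x/∂P_y = ε·Q_x/P_y = -0.85 × 1928/36.01 ≈ -45.51.

-45.51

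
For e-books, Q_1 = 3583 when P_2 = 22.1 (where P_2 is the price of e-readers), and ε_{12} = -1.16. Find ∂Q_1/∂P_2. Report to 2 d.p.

ε = (∂Q_1/∂P_2)·(P_2/Q_1) ⇒ ∂Q_1/∂P_2 = ε·Q_1/P_2 = -1.16 × 3583/22.1 ≈ -188.07.

-188.07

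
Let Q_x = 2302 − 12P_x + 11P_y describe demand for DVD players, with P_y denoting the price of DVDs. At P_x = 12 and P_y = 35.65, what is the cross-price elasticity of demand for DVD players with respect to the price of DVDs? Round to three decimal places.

At P_x = 12 and P_y = 35.65: Q_x = 2550.15.
∂Q_x/∂P_y = 11.
ε = (∂Q_x/∂P_y)(P_y/Q_x) = 11 × (35.65/2550.15) ≈ 0.154.
Since ε > 0, DVD players and DVDs are substitutes.

0.154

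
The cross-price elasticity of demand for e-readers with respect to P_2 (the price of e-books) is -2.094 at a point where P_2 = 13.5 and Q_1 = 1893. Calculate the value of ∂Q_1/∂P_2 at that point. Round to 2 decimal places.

-293.63

ε = (∂Q_1/∂P_2)·(P_2/Q_1) ⇒ ∂Q_1/∂P_2 = ε·Q_1/P_2 = -2.094 × 1893/13.5 ≈ -293.63.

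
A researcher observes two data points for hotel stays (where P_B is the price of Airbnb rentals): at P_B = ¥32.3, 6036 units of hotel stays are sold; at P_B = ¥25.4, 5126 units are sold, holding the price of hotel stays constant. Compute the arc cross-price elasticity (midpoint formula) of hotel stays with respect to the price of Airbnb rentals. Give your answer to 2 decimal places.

ΔQ_A = 5126 − 6036 = -910; ΔP_B = 25.4 − 32.3 = -6.9.
Midpoints: Q̄_A = 5581.0, P̄_B = 28.85.
ε = (ΔQ_A/Q̄_A)/(ΔP_B/P̄_B) = (-910/5581.0)/(-6.9/28.85) ≈ 0.68.

0.68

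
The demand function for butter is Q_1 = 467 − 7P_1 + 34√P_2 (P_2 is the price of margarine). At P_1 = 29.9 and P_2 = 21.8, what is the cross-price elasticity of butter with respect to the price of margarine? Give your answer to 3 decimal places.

At P_1 = 29.9 and P_2 = 21.8: Q_1 = 416.448.
∂Q_1/∂P_2 = 34/(2√P_2) = 34/(2√21.8) = 3.6410.
ε = (∂Q_1/∂P_2)(P_2/Q_1) = 3.6410 × (21.8/416.448) ≈ 0.191.
ε > 0: substitutes.

0.191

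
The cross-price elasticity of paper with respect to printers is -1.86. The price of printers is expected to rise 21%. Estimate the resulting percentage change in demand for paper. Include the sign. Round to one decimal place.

%ΔQ ≈ ε × %ΔP of printers = -1.86 × (21%) = -39.1%.
Demand for paper falls by about 39.1%.

-39.1%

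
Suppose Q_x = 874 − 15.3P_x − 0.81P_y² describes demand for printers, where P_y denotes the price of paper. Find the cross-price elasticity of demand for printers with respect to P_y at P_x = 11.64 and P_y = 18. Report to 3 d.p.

-1.211

At P_x = 11.64 and P_y = 18: Q_x = 433.468.
∂Q_x/∂P_y = -1.62P_y = -1.62(18) = -29.1600.
ε = (∂Q_x/∂P_y)(P_y/Q_x) = -29.1600 × (18/433.468) ≈ -1.211.
ε < 0: complements.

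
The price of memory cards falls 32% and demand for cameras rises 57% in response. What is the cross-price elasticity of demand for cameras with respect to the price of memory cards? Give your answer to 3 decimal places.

-1.781

ε = (%ΔQ of cameras) / (%ΔP of memory cards) = (57%) / (-32%) ≈ -1.781.
Negative cross-price elasticity: complements.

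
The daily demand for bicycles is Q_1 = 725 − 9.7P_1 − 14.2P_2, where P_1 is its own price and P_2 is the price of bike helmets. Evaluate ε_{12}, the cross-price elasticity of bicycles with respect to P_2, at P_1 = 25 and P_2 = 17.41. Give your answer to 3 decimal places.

At P_1 = 25 and P_2 = 17.41: Q_1 = 235.278.
∂Q_1/∂P_2 = -14.2.
ε = (∂Q_1/∂P_2)(P_2/Q_1) = -14.2 × (17.41/235.278) ≈ -1.051.
Since ε < 0, bicycles and bike helmets are complements.

-1.051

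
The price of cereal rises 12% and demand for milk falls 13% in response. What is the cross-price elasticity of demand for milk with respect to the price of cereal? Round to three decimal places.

ε = (%ΔQ of milk) / (%ΔP of cereal) = (-13%) / (12%) ≈ -1.083.

-1.083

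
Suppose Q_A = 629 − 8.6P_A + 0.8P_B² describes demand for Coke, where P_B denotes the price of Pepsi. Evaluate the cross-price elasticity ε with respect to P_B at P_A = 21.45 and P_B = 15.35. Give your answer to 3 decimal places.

0.596

At P_A = 21.45 and P_B = 15.35: Q_A = 633.028.
∂Q_A/∂P_B = 1.6P_B = 1.6(15.35) = 24.5600.
ε = (∂Q_A/∂P_B)(P_B/Q_A) = 24.5600 × (15.35/633.028) ≈ 0.596.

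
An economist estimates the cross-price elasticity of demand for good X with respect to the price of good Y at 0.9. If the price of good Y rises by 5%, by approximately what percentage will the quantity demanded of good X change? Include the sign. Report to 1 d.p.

%ΔQ ≈ ε × %ΔP of good Y = 0.9 × (5%) = 4.5%.

4.5%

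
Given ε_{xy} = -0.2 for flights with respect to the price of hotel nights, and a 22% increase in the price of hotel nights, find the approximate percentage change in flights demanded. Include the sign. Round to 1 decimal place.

%ΔQ ≈ ε × %ΔP of hotel nights = -0.2 × (22%) = -4.4%.

-4.4%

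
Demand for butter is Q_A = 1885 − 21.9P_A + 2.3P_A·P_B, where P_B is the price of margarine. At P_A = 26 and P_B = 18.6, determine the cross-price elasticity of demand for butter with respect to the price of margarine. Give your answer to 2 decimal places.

0.46

At P_A = 26 and P_B = 18.6: Q_A = 2427.88.
∂Q_A/∂P_B = 2.3P_A = 2.3(26) = 59.8000.
ε = (∂Q_A/∂P_B)(P_B/Q_A) = 59.8000 × (18.6/2427.88) ≈ 0.46.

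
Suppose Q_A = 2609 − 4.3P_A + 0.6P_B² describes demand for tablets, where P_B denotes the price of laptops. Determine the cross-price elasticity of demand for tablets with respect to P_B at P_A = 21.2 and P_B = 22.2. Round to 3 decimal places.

0.210

At P_A = 21.2 and P_B = 22.2: Q_A = 2813.544.
∂Q_A/∂P_B = 1.2P_B = 1.2(22.2) = 26.6400.
ε = (∂Q_A/∂P_B)(P_B/Q_A) = 26.6400 × (22.2/2813.544) ≈ 0.210.
ε > 0: substitutes.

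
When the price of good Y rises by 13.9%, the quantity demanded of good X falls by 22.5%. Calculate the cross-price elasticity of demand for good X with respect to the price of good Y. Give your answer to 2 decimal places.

-1.62

ε = (%ΔQ of good X) / (%ΔP of good Y) = (-22.5%) / (13.9%) ≈ -1.62.
Negative cross-price elasticity: complements.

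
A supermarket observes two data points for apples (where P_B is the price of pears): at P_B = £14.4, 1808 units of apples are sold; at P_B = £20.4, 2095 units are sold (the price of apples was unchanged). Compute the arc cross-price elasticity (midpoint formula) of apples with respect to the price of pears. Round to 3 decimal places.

0.426

ΔQ_A = 2095 − 1808 = 287; ΔP_B = 20.4 − 14.4 = 6.
Midpoints: Q̄_A = 1951.5, P̄_B = 17.40.
ε = (ΔQ_A/Q̄_A)/(ΔP_B/P̄_B) = (287/1951.5)/(6/17.40) ≈ 0.426.
ε > 0: apples and pears are substitutes.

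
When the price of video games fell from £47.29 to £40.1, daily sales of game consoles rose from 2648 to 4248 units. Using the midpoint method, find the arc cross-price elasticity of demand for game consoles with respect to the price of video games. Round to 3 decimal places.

-2.820

ΔQ_A = 4248 − 2648 = 1600; ΔP_B = 40.1 − 47.29 = -7.19.
Midpoints: Q̄_A = 3448.0, P̄_B = 43.70.
ε = (ΔQ_A/Q̄_A)/(ΔP_B/P̄_B) = (1600/3448.0)/(-7.19/43.70) ≈ -2.820.
ε < 0: game consoles and video games are complements.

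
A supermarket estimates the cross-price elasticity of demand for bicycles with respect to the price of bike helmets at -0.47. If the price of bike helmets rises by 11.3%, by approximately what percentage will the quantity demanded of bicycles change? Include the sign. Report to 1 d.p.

-5.3%

%ΔQ ≈ ε × %ΔP of bike helmets = -0.47 × (11.3%) = -5.3%.
Demand for bicycles falls by about 5.3%.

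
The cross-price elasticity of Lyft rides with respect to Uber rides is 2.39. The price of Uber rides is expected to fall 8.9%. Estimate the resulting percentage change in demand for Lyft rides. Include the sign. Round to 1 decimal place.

-21.3%

%ΔQ ≈ ε × %ΔP of Uber rides = 2.39 × (-8.9%) = -21.3%.
Demand for Lyft rides falls by about 21.3%.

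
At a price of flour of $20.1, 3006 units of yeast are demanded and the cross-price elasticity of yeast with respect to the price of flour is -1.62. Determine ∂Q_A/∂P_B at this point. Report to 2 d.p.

-242.27

ε = (∂Q_A/∂P_B)·(P_B/Q_A) ⇒ ∂Q_A/∂P_B = ε·Q_A/P_B = -1.62 × 3006/20.1 ≈ -242.27.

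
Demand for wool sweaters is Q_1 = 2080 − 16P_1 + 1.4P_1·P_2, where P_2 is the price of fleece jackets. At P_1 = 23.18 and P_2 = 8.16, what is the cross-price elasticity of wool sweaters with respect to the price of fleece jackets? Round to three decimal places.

0.134

At P_1 = 23.18 and P_2 = 8.16: Q_1 = 1973.928.
∂Q_1/∂P_2 = 1.4P_1 = 1.4(23.18) = 32.4520.
ε = (∂Q_1/∂P_2)(P_2/Q_1) = 32.4520 × (8.16/1973.928) ≈ 0.134.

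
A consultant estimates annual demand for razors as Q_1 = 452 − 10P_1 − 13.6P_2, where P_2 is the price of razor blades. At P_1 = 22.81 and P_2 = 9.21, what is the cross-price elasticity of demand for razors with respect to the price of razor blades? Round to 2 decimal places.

-1.27

At P_1 = 22.81 and P_2 = 9.21: Q_1 = 98.644.
∂Q_1/∂P_2 = -13.6.
ε = (∂Q_1/∂P_2)(P_2/Q_1) = -13.6 × (9.21/98.644) ≈ -1.27.
Since ε < 0, razors and razor blades are complements.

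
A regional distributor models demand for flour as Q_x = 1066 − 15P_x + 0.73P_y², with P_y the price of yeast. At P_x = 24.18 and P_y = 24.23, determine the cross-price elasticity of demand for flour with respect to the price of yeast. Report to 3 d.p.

At P_x = 24.18 and P_y = 24.23: Q_x = 1131.878.
∂Q_x/∂P_y = 1.46P_y = 1.46(24.23) = 35.3758.
ε = (∂Q_x/∂P_y)(P_y/Q_x) = 35.3758 × (24.23/1131.878) ≈ 0.757.
ε > 0: substitutes.

0.757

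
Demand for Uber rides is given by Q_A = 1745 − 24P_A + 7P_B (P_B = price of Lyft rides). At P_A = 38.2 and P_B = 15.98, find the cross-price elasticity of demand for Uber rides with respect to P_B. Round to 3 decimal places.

0.119

At P_A = 38.2 and P_B = 15.98: Q_A = 940.06.
∂Q_A/∂P_B = 7.
ε = (∂Q_A/∂P_B)(P_B/Q_A) = 7 × (15.98/940.06) ≈ 0.119.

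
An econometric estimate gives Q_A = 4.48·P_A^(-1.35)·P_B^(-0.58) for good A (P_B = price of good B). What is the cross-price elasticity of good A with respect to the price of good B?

-0.58

In a log-linear (constant-elasticity) demand function, the coefficient on the exponent of P_B is the cross-price elasticity.
ε = -0.58. Negative, so good A and good B are complements.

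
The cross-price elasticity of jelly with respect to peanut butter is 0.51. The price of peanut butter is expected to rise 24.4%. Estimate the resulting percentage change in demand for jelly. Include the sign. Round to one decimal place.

%ΔQ ≈ ε × %ΔP of peanut butter = 0.51 × (24.4%) = 12.4%.
Demand for jelly rises by about 12.4%.

12.4%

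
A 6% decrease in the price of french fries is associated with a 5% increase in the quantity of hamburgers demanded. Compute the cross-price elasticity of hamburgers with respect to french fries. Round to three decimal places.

-0.833

ε = (%ΔQ of hamburgers) / (%ΔP of french fries) = (5%) / (-6%) ≈ -0.833.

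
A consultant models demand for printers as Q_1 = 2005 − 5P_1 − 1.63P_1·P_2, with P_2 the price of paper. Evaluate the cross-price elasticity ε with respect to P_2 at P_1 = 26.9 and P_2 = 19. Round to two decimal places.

At P_1 = 26.9 and P_2 = 19: Q_1 = 1037.407.
∂Q_1/∂P_2 = -1.63P_1 = -1.63(26.9) = -43.8470.
ε = (∂Q_1/∂P_2)(P_2/Q_1) = -43.8470 × (19/1037.407) ≈ -0.80.

-0.80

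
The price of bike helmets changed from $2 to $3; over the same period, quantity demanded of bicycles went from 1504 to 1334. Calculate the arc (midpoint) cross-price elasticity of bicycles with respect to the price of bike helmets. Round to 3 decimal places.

ΔQ_A = 1334 − 1504 = -170; ΔP_B = 3 − 2 = 1.
Midpoints: Q̄_A = 1419.0, P̄_B = 2.50.
ε = (ΔQ_A/Q̄_A)/(ΔP_B/P̄_B) = (-170/1419.0)/(1/2.50) ≈ -0.300.
ε < 0: bicycles and bike helmets are complements.

-0.300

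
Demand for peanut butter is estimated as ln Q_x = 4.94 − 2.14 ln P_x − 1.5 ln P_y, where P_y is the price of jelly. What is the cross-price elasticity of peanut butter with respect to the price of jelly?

-1.50

In a log-linear (constant-elasticity) demand function, the coefficient on ln P_y is the cross-price elasticity.
ε = -1.50. Negative, so peanut butter and jelly are complements.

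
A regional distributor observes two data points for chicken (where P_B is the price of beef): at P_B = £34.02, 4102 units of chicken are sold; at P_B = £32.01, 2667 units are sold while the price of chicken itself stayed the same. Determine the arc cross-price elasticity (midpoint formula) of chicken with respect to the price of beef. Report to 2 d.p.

ΔQ_A = 2667 − 4102 = -1435; ΔP_B = 32.01 − 34.02 = -2.01.
Midpoints: Q̄_A = 3384.5, P̄_B = 33.02.
ε = (ΔQ_A/Q̄_A)/(ΔP_B/P̄_B) = (-1435/3384.5)/(-2.01/33.02) ≈ 6.96.
ε > 0: chicken and beef are substitutes.

6.96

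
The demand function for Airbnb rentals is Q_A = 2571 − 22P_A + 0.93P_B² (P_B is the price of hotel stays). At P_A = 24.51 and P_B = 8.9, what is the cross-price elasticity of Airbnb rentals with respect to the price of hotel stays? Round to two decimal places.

0.07

At P_A = 24.51 and P_B = 8.9: Q_A = 2105.445.
∂Q_A/∂P_B = 1.86P_B = 1.86(8.9) = 16.5540.
ε = (∂Q_A/∂P_B)(P_B/Q_A) = 16.5540 × (8.9/2105.445) ≈ 0.07.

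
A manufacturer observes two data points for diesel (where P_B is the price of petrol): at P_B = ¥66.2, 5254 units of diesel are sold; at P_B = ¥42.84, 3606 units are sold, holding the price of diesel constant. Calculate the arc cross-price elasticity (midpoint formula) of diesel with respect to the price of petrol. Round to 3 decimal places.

0.868

ΔQ_A = 3606 − 5254 = -1648; ΔP_B = 42.84 − 66.2 = -23.36.
Midpoints: Q̄_A = 4430.0, P̄_B = 54.52.
ε = (ΔQ_A/Q̄_A)/(ΔP_B/P̄_B) = (-1648/4430.0)/(-23.36/54.52) ≈ 0.868.
ε > 0: diesel and petrol are substitutes.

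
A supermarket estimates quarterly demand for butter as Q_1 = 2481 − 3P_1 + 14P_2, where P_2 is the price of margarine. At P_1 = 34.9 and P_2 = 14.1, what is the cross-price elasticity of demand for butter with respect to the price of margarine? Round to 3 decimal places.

At P_1 = 34.9 and P_2 = 14.1: Q_1 = 2573.7.
∂Q_1/∂P_2 = 14.
ε = (∂Q_1/∂P_2)(P_2/Q_1) = 14 × (14.1/2573.7) ≈ 0.077.

0.077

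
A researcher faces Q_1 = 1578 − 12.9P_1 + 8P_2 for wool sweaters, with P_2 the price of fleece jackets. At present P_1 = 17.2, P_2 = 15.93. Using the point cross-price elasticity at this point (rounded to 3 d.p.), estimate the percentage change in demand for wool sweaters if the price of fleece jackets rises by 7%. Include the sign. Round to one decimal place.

At P_1 = 17.2, P_2 = 15.93: Q_1 = 1483.56.
∂Q_1/∂P_2 = 8.
ε = (∂Q_1/∂P_2)(P_2/Q_1) = 8.0000 × 15.93/1483.56 ≈ 0.086.
%ΔQ_1 ≈ ε × %ΔP_2 = 0.086 × (7%) = 0.6%.

0.6%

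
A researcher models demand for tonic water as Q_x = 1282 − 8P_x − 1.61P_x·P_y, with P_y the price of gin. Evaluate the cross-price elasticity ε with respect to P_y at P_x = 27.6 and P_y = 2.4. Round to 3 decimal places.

-0.112

At P_x = 27.6 and P_y = 2.4: Q_x = 954.554.
∂Q_x/∂P_y = -1.61P_x = -1.61(27.6) = -44.4360.
ε = (∂Q_x/∂P_y)(P_y/Q_x) = -44.4360 × (2.4/954.554) ≈ -0.112.
ε < 0: complements.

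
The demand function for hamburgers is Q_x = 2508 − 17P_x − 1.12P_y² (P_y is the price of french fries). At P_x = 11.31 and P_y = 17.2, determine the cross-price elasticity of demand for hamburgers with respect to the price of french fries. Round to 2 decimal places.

At P_x = 11.31 and P_y = 17.2: Q_x = 1984.389.
∂Q_x/∂P_y = -2.24P_y = -2.24(17.2) = -38.5280.
ε = (∂Q_x/∂P_y)(P_y/Q_x) = -38.5280 × (17.2/1984.389) ≈ -0.33.

-0.33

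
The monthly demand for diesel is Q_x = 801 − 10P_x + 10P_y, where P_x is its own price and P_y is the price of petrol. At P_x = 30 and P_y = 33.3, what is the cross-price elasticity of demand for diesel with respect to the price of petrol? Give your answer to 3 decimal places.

At P_x = 30 and P_y = 33.3: Q_x = 834.
∂Q_x/∂P_y = 10.
ε = (∂Q_x/∂P_y)(P_y/Q_x) = 10 × (33.3/834) ≈ 0.399.

0.399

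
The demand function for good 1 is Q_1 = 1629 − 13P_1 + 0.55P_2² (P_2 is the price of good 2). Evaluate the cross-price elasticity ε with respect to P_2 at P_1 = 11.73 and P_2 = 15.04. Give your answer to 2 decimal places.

At P_1 = 11.73 and P_2 = 15.04: Q_1 = 1600.921.
∂Q_1/∂P_2 = 1.1P_2 = 1.1(15.04) = 16.5440.
ε = (∂Q_1/∂P_2)(P_2/Q_1) = 16.5440 × (15.04/1600.921) ≈ 0.16.

0.16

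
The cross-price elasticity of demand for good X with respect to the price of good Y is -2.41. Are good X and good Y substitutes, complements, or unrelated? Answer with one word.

complements

ε = -2.41 < 0, so a higher price of good Y lowers demand for good X: complements.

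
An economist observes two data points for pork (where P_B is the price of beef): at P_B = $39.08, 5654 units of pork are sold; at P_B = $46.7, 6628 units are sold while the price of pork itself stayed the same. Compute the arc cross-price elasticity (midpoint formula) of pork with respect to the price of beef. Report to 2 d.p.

0.89

ΔQ_A = 6628 − 5654 = 974; ΔP_B = 46.7 − 39.08 = 7.62.
Midpoints: Q̄_A = 6141.0, P̄_B = 42.89.
ε = (ΔQ_A/Q̄_A)/(ΔP_B/P̄_B) = (974/6141.0)/(7.62/42.89) ≈ 0.89.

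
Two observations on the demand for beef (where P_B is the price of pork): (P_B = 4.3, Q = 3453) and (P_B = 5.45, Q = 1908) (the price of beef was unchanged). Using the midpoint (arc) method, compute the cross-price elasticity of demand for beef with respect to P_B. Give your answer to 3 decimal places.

ΔQ_A = 1908 − 3453 = -1545; ΔP_B = 5.45 − 4.3 = 1.15.
Midpoints: Q̄_A = 2680.5, P̄_B = 4.88.
ε = (ΔQ_A/Q̄_A)/(ΔP_B/P̄_B) = (-1545/2680.5)/(1.15/4.88) ≈ -2.443.
ε < 0: beef and pork are complements.

-2.443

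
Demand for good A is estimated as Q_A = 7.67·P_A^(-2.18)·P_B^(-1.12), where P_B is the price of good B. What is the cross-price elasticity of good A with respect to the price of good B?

In a log-linear (constant-elasticity) demand function, the coefficient on the exponent of P_B is the cross-price elasticity.
ε = -1.12. Negative, so good A and good B are complements.

-1.12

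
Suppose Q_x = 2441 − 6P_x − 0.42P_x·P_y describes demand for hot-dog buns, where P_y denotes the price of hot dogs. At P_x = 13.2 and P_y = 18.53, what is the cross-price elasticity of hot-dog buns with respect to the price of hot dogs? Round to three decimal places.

-0.045

At P_x = 13.2 and P_y = 18.53: Q_x = 2259.070.
∂Q_x/∂P_y = -0.42P_x = -0.42(13.2) = -5.5440.
ε = (∂Q_x/∂P_y)(P_y/Q_x) = -5.5440 × (18.53/2259.070) ≈ -0.045.
ε < 0: complements.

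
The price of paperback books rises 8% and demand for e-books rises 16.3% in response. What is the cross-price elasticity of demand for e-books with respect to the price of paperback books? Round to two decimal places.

2.04

ε = (%ΔQ of e-books) / (%ΔP of paperback books) = (16.3%) / (8%) ≈ 2.04.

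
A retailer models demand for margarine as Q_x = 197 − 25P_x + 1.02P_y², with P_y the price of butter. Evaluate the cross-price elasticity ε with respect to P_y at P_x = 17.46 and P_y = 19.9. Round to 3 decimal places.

4.913

At P_x = 17.46 and P_y = 19.9: Q_x = 164.430.
∂Q_x/∂P_y = 2.04P_y = 2.04(19.9) = 40.5960.
ε = (∂Q_x/∂P_y)(P_y/Q_x) = 40.5960 × (19.9/164.430) ≈ 4.913.
ε > 0: substitutes.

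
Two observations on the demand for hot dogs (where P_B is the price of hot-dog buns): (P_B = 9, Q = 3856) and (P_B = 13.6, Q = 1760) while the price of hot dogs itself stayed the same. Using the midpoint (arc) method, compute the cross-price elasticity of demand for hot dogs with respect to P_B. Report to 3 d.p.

ΔQ_A = 1760 − 3856 = -2096; ΔP_B = 13.6 − 9 = 4.6.
Midpoints: Q̄_A = 2808.0, P̄_B = 11.30.
ε = (ΔQ_A/Q̄_A)/(ΔP_B/P̄_B) = (-2096/2808.0)/(4.6/11.30) ≈ -1.834.
ε < 0: hot dogs and hot-dog buns are complements.

-1.834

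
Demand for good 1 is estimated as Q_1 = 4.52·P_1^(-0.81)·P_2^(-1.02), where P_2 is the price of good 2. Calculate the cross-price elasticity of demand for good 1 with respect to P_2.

In a log-linear (constant-elasticity) demand function, the coefficient on the exponent of P_2 is the cross-price elasticity.
ε = -1.02. Negative, so good 1 and good 2 are complements.

-1.02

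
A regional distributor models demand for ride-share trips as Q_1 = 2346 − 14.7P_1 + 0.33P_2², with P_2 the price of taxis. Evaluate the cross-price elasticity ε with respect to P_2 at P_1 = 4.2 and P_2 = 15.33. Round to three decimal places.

0.066

At P_1 = 4.2 and P_2 = 15.33: Q_1 = 2361.813.
∂Q_1/∂P_2 = 0.66P_2 = 0.66(15.33) = 10.1178.
ε = (∂Q_1/∂P_2)(P_2/Q_1) = 10.1178 × (15.33/2361.813) ≈ 0.066.
ε > 0: substitutes.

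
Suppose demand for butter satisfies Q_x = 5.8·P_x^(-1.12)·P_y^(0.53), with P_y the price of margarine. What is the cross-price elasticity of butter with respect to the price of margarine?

In a log-linear (constant-elasticity) demand function, the coefficient on the exponent of P_y is the cross-price elasticity.
ε = 0.53. Positive, so butter and margarine are substitutes.

0.53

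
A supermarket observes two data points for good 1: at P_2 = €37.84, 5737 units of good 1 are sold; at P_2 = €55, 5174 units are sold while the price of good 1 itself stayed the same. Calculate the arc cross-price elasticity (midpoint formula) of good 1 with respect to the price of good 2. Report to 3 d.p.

ΔQ_1 = 5174 − 5737 = -563; ΔP_2 = 55 − 37.84 = 17.16.
Midpoints: Q̄_1 = 5455.5, P̄_2 = 46.42.
ε = (ΔQ_1/Q̄_1)/(ΔP_2/P̄_2) = (-563/5455.5)/(17.16/46.42) ≈ -0.279.
ε < 0: good 1 and good 2 are complements.

-0.279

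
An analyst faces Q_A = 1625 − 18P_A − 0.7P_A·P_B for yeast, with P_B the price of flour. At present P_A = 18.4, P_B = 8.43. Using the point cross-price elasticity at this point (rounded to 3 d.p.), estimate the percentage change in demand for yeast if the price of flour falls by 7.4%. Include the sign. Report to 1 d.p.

At P_A = 18.4, P_B = 8.43: Q_A = 1185.222.
∂Q_A/∂P_B = -0.7P_A = -12.8800.
ε = (∂Q_A/∂P_B)(P_B/Q_A) = -12.8800 × 8.43/1185.222 ≈ -0.092.
%ΔQ_A ≈ ε × %ΔP_B = -0.092 × (-7.4%) = 0.7%.

0.7%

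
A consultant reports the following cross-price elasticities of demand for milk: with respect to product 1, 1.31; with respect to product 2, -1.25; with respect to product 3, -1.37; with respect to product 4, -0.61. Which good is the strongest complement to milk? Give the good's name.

product 3

Complements have ε < 0. The most negative value is -1.37 (product 3).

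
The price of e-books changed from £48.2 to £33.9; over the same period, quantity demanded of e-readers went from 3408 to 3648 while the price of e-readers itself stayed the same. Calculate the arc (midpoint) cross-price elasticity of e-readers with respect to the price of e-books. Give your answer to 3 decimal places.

-0.195

ΔQ_A = 3648 − 3408 = 240; ΔP_B = 33.9 − 48.2 = -14.3.
Midpoints: Q̄_A = 3528.0, P̄_B = 41.05.
ε = (ΔQ_A/Q̄_A)/(ΔP_B/P̄_B) = (240/3528.0)/(-14.3/41.05) ≈ -0.195.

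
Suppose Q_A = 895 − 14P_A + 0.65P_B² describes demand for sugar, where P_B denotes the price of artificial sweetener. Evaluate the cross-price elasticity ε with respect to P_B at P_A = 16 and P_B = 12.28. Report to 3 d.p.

0.255

At P_A = 16 and P_B = 12.28: Q_A = 769.019.
∂Q_A/∂P_B = 1.3P_B = 1.3(12.28) = 15.9640.
ε = (∂Q_A/∂P_B)(P_B/Q_A) = 15.9640 × (12.28/769.019) ≈ 0.255.
ε > 0: substitutes.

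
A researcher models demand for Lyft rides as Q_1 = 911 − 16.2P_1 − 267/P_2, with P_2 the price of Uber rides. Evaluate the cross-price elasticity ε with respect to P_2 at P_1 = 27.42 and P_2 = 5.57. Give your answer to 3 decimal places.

At P_1 = 27.42 and P_2 = 5.57: Q_1 = 418.861.
∂Q_1/∂P_2 = 267/P_2² = 8.6060.
ε = (∂Q_1/∂P_2)(P_2/Q_1) = 8.6060 × (5.57/418.861) ≈ 0.114.
ε > 0: substitutes.

0.114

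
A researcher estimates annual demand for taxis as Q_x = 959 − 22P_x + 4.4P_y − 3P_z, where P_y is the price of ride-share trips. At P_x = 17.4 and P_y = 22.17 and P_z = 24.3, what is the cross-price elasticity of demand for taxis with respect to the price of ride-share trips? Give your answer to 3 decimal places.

0.162

At P_x = 17.4 and P_y = 22.17 and P_z = 24.3: Q_x = 600.848.
∂Q_x/∂P_y = 4.4.
ε = (∂Q_x/∂P_y)(P_y/Q_x) = 4.4 × (22.17/600.848) ≈ 0.162.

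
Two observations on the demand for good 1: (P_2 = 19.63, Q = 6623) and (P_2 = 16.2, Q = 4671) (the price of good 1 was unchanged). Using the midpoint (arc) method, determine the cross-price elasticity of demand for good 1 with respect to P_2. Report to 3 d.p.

ΔQ_1 = 4671 − 6623 = -1952; ΔP_2 = 16.2 − 19.63 = -3.43.
Midpoints: Q̄_1 = 5647.0, P̄_2 = 17.91.
ε = (ΔQ_1/Q̄_1)/(ΔP_2/P̄_2) = (-1952/5647.0)/(-3.43/17.91) ≈ 1.805.

1.805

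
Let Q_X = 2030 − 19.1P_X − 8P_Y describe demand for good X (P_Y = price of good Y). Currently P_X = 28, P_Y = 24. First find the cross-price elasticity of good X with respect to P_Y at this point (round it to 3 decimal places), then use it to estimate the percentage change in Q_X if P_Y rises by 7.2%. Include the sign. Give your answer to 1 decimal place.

-1.1%

At P_X = 28, P_Y = 24: Q_X = 1303.2.
∂Q_X/∂P_Y = -8.
ε = (∂Q_X/∂P_Y)(P_Y/Q_X) = -8.0000 × 24/1303.2 ≈ -0.147.
%ΔQ_X ≈ ε × %ΔP_Y = -0.147 × (7.2%) = -1.1%.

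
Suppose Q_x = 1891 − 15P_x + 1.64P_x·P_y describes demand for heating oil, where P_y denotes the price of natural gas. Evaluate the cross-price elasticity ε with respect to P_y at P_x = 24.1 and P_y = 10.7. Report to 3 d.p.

0.217

At P_x = 24.1 and P_y = 10.7: Q_x = 1952.407.
∂Q_x/∂P_y = 1.64P_x = 1.64(24.1) = 39.5240.
ε = (∂Q_x/∂P_y)(P_y/Q_x) = 39.5240 × (10.7/1952.407) ≈ 0.217.
ε > 0: substitutes.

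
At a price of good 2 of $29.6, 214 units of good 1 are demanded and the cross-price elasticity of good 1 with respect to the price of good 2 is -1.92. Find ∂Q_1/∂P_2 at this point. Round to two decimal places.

ε = (∂Q_1/∂P_2)·(P_2/Q_1) ⇒ ∂Q_1/∂P_2 = ε·Q_1/P_2 = -1.92 × 214/29.6 ≈ -13.88.

-13.88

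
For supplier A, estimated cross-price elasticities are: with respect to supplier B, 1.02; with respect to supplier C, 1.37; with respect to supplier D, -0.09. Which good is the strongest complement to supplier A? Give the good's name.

supplier D

Complements have ε < 0. The most negative value is -0.09 (supplier D).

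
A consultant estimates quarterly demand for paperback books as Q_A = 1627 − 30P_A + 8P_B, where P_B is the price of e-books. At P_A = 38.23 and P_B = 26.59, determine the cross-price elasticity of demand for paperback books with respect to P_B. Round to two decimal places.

At P_A = 38.23 and P_B = 26.59: Q_A = 692.82.
∂Q_A/∂P_B = 8.
ε = (∂Q_A/∂P_B)(P_B/Q_A) = 8 × (26.59/692.82) ≈ 0.31.
Since ε > 0, paperback books and e-books are substitutes.

0.31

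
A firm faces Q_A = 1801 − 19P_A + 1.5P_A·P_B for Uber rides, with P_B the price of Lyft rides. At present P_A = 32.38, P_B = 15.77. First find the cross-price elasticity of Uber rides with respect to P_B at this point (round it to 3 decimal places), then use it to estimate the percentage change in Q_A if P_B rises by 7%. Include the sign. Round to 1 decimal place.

2.7%

At P_A = 32.38, P_B = 15.77: Q_A = 1951.729.
∂Q_A/∂P_B = 1.5P_A = 48.5700.
ε = (∂Q_A/∂P_B)(P_B/Q_A) = 48.5700 × 15.77/1951.729 ≈ 0.392.
%ΔQ_A ≈ ε × %ΔP_B = 0.392 × (7%) = 2.7%.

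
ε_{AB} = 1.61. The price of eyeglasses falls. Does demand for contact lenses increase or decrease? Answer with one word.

decrease

ε > 0 and the price of eyeglasses falls, so the quantity of contact lenses moves in the same direction: it decreases.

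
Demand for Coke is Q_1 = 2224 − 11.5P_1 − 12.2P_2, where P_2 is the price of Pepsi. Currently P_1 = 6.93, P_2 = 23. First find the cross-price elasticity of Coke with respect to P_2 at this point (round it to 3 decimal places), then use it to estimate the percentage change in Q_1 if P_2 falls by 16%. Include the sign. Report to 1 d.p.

2.4%

At P_1 = 6.93, P_2 = 23: Q_1 = 1863.705.
∂Q_1/∂P_2 = -12.2.
ε = (∂Q_1/∂P_2)(P_2/Q_1) = -12.2000 × 23/1863.705 ≈ -0.151.
%ΔQ_1 ≈ ε × %ΔP_2 = -0.151 × (-16%) = 2.4%.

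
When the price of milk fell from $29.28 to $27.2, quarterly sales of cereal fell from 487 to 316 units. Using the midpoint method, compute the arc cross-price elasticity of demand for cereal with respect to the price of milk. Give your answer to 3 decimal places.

ΔQ_A = 316 − 487 = -171; ΔP_B = 27.2 − 29.28 = -2.08.
Midpoints: Q̄_A = 401.5, P̄_B = 28.24.
ε = (ΔQ_A/Q̄_A)/(ΔP_B/P̄_B) = (-171/401.5)/(-2.08/28.24) ≈ 5.782.

5.782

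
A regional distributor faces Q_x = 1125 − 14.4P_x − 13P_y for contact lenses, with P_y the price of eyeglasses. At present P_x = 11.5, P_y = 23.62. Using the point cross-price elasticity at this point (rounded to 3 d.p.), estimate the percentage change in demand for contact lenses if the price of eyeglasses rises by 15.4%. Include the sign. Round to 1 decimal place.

At P_x = 11.5, P_y = 23.62: Q_x = 652.34.
∂Q_x/∂P_y = -13.
ε = (∂Q_x/∂P_y)(P_y/Q_x) = -13.0000 × 23.62/652.34 ≈ -0.471.
%ΔQ_x ≈ ε × %ΔP_y = -0.471 × (15.4%) = -7.3%.

-7.3%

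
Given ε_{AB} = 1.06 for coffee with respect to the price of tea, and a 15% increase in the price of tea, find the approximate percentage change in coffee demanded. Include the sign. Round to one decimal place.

15.9%

%ΔQ ≈ ε × %ΔP of tea = 1.06 × (15%) = 15.9%.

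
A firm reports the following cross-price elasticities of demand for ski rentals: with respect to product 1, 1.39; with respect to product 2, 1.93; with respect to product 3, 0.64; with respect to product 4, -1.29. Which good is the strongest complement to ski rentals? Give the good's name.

Complements have ε < 0. The most negative value is -1.29 (product 4).

product 4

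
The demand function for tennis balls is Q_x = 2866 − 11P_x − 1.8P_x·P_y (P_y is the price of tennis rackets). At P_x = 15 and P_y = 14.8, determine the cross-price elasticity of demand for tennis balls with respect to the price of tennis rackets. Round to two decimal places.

At P_x = 15 and P_y = 14.8: Q_x = 2301.4.
∂Q_x/∂P_y = -1.8P_x = -1.8(15) = -27.0000.
ε = (∂Q_x/∂P_y)(P_y/Q_x) = -27.0000 × (14.8/2301.4) ≈ -0.17.

-0.17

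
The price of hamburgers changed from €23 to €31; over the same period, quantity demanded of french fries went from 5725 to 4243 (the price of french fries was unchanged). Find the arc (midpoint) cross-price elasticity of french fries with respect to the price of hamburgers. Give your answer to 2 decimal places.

-1.00

ΔQ_A = 4243 − 5725 = -1482; ΔP_B = 31 − 23 = 8.
Midpoints: Q̄_A = 4984.0, P̄_B = 27.00.
ε = (ΔQ_A/Q̄_A)/(ΔP_B/P̄_B) = (-1482/4984.0)/(8/27.00) ≈ -1.00.
ε < 0: french fries and hamburgers are complements.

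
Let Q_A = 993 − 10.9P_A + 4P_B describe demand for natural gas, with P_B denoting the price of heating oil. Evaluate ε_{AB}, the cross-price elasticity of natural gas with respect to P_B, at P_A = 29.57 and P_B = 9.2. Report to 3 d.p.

0.052

At P_A = 29.57 and P_B = 9.2: Q_A = 707.487.
∂Q_A/∂P_B = 4.
ε = (∂Q_A/∂P_B)(P_B/Q_A) = 4 × (9.2/707.487) ≈ 0.052.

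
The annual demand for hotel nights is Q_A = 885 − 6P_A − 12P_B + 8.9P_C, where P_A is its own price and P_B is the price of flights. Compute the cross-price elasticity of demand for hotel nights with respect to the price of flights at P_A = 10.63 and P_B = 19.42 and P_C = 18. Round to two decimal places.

At P_A = 10.63 and P_B = 19.42 and P_C = 18: Q_A = 748.38.
∂Q_A/∂P_B = -12.
ε = (∂Q_A/∂P_B)(P_B/Q_A) = -12 × (19.42/748.38) ≈ -0.31.
Since ε < 0, hotel nights and flights are complements.

-0.31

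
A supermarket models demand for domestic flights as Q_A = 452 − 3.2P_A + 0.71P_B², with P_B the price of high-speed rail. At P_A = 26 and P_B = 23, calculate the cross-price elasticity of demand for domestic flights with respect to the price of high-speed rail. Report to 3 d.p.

At P_A = 26 and P_B = 23: Q_A = 744.39.
∂Q_A/∂P_B = 1.42P_B = 1.42(23) = 32.6600.
ε = (∂Q_A/∂P_B)(P_B/Q_A) = 32.6600 × (23/744.39) ≈ 1.009.

1.009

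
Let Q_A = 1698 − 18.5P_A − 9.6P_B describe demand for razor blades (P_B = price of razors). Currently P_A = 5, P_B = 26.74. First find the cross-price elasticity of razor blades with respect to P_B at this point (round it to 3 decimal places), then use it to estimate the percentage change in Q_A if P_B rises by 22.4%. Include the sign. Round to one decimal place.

-4.3%

At P_A = 5, P_B = 26.74: Q_A = 1348.796.
∂Q_A/∂P_B = -9.6.
ε = (∂Q_A/∂P_B)(P_B/Q_A) = -9.6000 × 26.74/1348.796 ≈ -0.190.
%ΔQ_A ≈ ε × %ΔP_B = -0.190 × (22.4%) = -4.3%.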